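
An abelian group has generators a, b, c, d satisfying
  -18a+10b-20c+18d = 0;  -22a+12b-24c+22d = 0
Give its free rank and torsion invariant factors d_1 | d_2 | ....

Answer: M ≅ ℤ^2 ⊕ ℤ/2 ⊕ ℤ/2

Derivation:
rank_ℚ(R)=2; free=4−2=2
SNF(R) diag = [2, 2] → torsion [2, 2]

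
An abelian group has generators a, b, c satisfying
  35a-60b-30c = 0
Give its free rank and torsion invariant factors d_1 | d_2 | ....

Answer: M ≅ ℤ^2 ⊕ ℤ/5

Derivation:
rank_ℚ(R)=1; free=3−1=2
SNF(R) diag = [5] → torsion [5]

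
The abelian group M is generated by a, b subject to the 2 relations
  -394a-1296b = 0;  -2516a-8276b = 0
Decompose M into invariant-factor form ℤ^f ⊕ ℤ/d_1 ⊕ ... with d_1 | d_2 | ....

rank_ℚ(R)=2; free=2−2=0
SNF(R) diag = [2, 4] → torsion [2, 4]

Answer: M ≅ ℤ/2 ⊕ ℤ/4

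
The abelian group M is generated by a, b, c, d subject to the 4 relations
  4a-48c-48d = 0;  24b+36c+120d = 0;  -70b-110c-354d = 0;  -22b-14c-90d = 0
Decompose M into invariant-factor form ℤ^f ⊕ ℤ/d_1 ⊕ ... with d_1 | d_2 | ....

Answer: M ≅ ℤ/2 ⊕ ℤ/4 ⊕ ℤ/12 ⊕ ℤ/24

Derivation:
rank_ℚ(R)=4; free=4−4=0
SNF(R) diag = [2, 4, 12, 24] → torsion [2, 4, 12, 24]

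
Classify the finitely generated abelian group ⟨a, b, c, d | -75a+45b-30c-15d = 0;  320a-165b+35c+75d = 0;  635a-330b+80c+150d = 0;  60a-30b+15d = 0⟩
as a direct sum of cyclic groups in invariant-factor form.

rank_ℚ(R)=4; free=4−4=0
SNF(R) diag = [5, 15, 15, 15] → torsion [5, 15, 15, 15]

Answer: M ≅ ℤ/5 ⊕ ℤ/15 ⊕ ℤ/15 ⊕ ℤ/15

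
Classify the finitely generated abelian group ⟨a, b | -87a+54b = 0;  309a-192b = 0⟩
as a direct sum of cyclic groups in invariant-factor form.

Answer: M ≅ ℤ/3 ⊕ ℤ/6

Derivation:
rank_ℚ(R)=2; free=2−2=0
SNF(R) diag = [3, 6] → torsion [3, 6]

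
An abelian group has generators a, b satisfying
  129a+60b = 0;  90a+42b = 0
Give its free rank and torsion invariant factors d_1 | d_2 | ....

Answer: M ≅ ℤ/3 ⊕ ℤ/6

Derivation:
rank_ℚ(R)=2; free=2−2=0
SNF(R) diag = [3, 6] → torsion [3, 6]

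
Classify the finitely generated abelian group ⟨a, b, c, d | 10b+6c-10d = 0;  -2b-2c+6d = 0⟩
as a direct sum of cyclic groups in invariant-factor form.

Answer: M ≅ ℤ^2 ⊕ ℤ/2 ⊕ ℤ/4

Derivation:
rank_ℚ(R)=2; free=4−2=2
SNF(R) diag = [2, 4] → torsion [2, 4]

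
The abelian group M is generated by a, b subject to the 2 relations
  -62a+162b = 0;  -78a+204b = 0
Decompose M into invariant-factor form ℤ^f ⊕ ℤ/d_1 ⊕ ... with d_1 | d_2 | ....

rank_ℚ(R)=2; free=2−2=0
SNF(R) diag = [2, 6] → torsion [2, 6]

Answer: M ≅ ℤ/2 ⊕ ℤ/6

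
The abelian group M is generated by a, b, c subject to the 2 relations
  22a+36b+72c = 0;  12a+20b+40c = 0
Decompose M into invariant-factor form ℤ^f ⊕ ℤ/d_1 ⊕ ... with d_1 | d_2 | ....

Answer: M ≅ ℤ^1 ⊕ ℤ/2 ⊕ ℤ/4

Derivation:
rank_ℚ(R)=2; free=3−2=1
SNF(R) diag = [2, 4] → torsion [2, 4]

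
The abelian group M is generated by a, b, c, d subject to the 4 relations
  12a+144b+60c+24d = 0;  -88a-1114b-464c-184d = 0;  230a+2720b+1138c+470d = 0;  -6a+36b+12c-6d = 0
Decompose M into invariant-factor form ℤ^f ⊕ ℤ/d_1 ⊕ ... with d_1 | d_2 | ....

Answer: M ≅ ℤ/2 ⊕ ℤ/6 ⊕ ℤ/6 ⊕ ℤ/12

Derivation:
rank_ℚ(R)=4; free=4−4=0
SNF(R) diag = [2, 6, 6, 12] → torsion [2, 6, 6, 12]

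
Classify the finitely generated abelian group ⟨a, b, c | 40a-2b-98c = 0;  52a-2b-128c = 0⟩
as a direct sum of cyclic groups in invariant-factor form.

rank_ℚ(R)=2; free=3−2=1
SNF(R) diag = [2, 6] → torsion [2, 6]

Answer: M ≅ ℤ^1 ⊕ ℤ/2 ⊕ ℤ/6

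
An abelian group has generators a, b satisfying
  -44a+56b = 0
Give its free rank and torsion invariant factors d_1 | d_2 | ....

Answer: M ≅ ℤ^1 ⊕ ℤ/4

Derivation:
rank_ℚ(R)=1; free=2−1=1
SNF(R) diag = [4] → torsion [4]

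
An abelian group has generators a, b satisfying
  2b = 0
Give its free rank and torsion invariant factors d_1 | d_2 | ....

Answer: M ≅ ℤ^1 ⊕ ℤ/2

Derivation:
rank_ℚ(R)=1; free=2−1=1
SNF(R) diag = [2] → torsion [2]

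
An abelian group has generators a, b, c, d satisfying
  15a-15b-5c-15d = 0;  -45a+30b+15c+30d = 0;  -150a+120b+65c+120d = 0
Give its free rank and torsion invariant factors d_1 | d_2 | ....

rank_ℚ(R)=3; free=4−3=1
SNF(R) diag = [5, 15, 45] → torsion [5, 15, 45]

Answer: M ≅ ℤ^1 ⊕ ℤ/5 ⊕ ℤ/15 ⊕ ℤ/45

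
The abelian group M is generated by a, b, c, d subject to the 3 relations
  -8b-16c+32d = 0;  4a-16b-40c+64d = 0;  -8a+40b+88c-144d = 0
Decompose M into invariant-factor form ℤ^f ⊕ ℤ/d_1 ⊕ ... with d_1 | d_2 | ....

rank_ℚ(R)=3; free=4−3=1
SNF(R) diag = [4, 8, 8] → torsion [4, 8, 8]

Answer: M ≅ ℤ^1 ⊕ ℤ/4 ⊕ ℤ/8 ⊕ ℤ/8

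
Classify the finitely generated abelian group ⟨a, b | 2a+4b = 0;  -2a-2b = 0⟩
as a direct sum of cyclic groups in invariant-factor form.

rank_ℚ(R)=2; free=2−2=0
SNF(R) diag = [2, 2] → torsion [2, 2]

Answer: M ≅ ℤ/2 ⊕ ℤ/2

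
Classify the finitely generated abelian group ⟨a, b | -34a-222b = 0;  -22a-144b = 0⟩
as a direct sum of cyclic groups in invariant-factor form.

rank_ℚ(R)=2; free=2−2=0
SNF(R) diag = [2, 6] → torsion [2, 6]

Answer: M ≅ ℤ/2 ⊕ ℤ/6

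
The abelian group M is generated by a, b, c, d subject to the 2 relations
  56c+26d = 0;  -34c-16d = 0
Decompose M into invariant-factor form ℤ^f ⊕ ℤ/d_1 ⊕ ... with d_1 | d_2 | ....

rank_ℚ(R)=2; free=4−2=2
SNF(R) diag = [2, 6] → torsion [2, 6]

Answer: M ≅ ℤ^2 ⊕ ℤ/2 ⊕ ℤ/6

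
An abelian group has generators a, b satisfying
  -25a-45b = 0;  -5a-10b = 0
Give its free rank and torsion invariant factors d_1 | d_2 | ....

rank_ℚ(R)=2; free=2−2=0
SNF(R) diag = [5, 5] → torsion [5, 5]

Answer: M ≅ ℤ/5 ⊕ ℤ/5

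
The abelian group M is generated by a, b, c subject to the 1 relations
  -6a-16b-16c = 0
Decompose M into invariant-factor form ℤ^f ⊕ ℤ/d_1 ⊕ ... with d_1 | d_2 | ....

rank_ℚ(R)=1; free=3−1=2
SNF(R) diag = [2] → torsion [2]

Answer: M ≅ ℤ^2 ⊕ ℤ/2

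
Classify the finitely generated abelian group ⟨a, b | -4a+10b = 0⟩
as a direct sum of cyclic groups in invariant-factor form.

Answer: M ≅ ℤ^1 ⊕ ℤ/2

Derivation:
rank_ℚ(R)=1; free=2−1=1
SNF(R) diag = [2] → torsion [2]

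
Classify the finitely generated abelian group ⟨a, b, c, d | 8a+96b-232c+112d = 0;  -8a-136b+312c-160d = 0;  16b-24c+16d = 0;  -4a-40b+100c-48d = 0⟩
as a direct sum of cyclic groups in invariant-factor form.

rank_ℚ(R)=4; free=4−4=0
SNF(R) diag = [4, 8, 8, 16] → torsion [4, 8, 8, 16]

Answer: M ≅ ℤ/4 ⊕ ℤ/8 ⊕ ℤ/8 ⊕ ℤ/16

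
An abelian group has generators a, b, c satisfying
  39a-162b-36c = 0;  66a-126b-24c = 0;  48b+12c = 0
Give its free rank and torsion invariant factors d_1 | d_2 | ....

rank_ℚ(R)=3; free=3−3=0
SNF(R) diag = [3, 6, 12] → torsion [3, 6, 12]

Answer: M ≅ ℤ/3 ⊕ ℤ/6 ⊕ ℤ/12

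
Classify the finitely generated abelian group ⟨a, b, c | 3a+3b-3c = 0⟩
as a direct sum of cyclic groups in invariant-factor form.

rank_ℚ(R)=1; free=3−1=2
SNF(R) diag = [3] → torsion [3]

Answer: M ≅ ℤ^2 ⊕ ℤ/3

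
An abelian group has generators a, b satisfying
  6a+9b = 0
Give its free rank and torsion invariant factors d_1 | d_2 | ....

Answer: M ≅ ℤ^1 ⊕ ℤ/3

Derivation:
rank_ℚ(R)=1; free=2−1=1
SNF(R) diag = [3] → torsion [3]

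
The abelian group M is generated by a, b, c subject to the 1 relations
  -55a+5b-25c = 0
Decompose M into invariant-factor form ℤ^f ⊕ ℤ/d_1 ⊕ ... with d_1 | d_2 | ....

rank_ℚ(R)=1; free=3−1=2
SNF(R) diag = [5] → torsion [5]

Answer: M ≅ ℤ^2 ⊕ ℤ/5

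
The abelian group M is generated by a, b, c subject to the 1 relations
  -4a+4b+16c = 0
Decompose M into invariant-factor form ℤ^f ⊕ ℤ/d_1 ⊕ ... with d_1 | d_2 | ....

rank_ℚ(R)=1; free=3−1=2
SNF(R) diag = [4] → torsion [4]

Answer: M ≅ ℤ^2 ⊕ ℤ/4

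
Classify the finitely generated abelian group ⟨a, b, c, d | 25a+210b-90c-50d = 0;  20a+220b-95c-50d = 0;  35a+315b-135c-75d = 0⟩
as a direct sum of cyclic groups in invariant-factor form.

Answer: M ≅ ℤ^1 ⊕ ℤ/5 ⊕ ℤ/5 ⊕ ℤ/5

Derivation:
rank_ℚ(R)=3; free=4−3=1
SNF(R) diag = [5, 5, 5] → torsion [5, 5, 5]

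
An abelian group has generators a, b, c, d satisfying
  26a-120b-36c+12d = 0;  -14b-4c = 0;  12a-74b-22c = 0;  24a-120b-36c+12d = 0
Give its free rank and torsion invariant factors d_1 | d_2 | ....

Answer: M ≅ ℤ/2 ⊕ ℤ/2 ⊕ ℤ/6 ⊕ ℤ/12

Derivation:
rank_ℚ(R)=4; free=4−4=0
SNF(R) diag = [2, 2, 6, 12] → torsion [2, 2, 6, 12]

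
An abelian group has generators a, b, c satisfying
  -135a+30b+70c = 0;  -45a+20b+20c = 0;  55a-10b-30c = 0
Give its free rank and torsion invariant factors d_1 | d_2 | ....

Answer: M ≅ ℤ/5 ⊕ ℤ/10 ⊕ ℤ/20

Derivation:
rank_ℚ(R)=3; free=3−3=0
SNF(R) diag = [5, 10, 20] → torsion [5, 10, 20]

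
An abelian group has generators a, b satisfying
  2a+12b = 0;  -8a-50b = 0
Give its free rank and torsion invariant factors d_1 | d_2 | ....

Answer: M ≅ ℤ/2 ⊕ ℤ/2

Derivation:
rank_ℚ(R)=2; free=2−2=0
SNF(R) diag = [2, 2] → torsion [2, 2]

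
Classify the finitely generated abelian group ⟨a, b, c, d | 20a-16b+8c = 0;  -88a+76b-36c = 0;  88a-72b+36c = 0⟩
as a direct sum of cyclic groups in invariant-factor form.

Answer: M ≅ ℤ^1 ⊕ ℤ/4 ⊕ ℤ/4 ⊕ ℤ/4

Derivation:
rank_ℚ(R)=3; free=4−3=1
SNF(R) diag = [4, 4, 4] → torsion [4, 4, 4]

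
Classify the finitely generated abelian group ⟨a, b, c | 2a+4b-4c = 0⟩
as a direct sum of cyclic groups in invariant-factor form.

Answer: M ≅ ℤ^2 ⊕ ℤ/2

Derivation:
rank_ℚ(R)=1; free=3−1=2
SNF(R) diag = [2] → torsion [2]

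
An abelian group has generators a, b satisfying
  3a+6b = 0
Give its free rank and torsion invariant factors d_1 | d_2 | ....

rank_ℚ(R)=1; free=2−1=1
SNF(R) diag = [3] → torsion [3]

Answer: M ≅ ℤ^1 ⊕ ℤ/3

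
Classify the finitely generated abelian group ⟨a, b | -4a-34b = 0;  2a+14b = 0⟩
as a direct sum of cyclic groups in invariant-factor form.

Answer: M ≅ ℤ/2 ⊕ ℤ/6

Derivation:
rank_ℚ(R)=2; free=2−2=0
SNF(R) diag = [2, 6] → torsion [2, 6]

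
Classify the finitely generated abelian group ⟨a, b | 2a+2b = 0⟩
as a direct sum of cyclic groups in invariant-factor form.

rank_ℚ(R)=1; free=2−1=1
SNF(R) diag = [2] → torsion [2]

Answer: M ≅ ℤ^1 ⊕ ℤ/2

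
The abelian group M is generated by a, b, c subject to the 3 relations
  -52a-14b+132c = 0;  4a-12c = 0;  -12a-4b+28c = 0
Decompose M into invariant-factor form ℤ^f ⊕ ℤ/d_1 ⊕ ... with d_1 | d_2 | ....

rank_ℚ(R)=3; free=3−3=0
SNF(R) diag = [2, 4, 8] → torsion [2, 4, 8]

Answer: M ≅ ℤ/2 ⊕ ℤ/4 ⊕ ℤ/8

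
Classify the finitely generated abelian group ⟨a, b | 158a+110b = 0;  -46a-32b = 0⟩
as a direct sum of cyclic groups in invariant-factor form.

Answer: M ≅ ℤ/2 ⊕ ℤ/2

Derivation:
rank_ℚ(R)=2; free=2−2=0
SNF(R) diag = [2, 2] → torsion [2, 2]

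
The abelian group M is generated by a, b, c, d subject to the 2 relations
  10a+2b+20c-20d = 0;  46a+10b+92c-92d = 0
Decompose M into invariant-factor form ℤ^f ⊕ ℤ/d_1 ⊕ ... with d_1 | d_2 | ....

Answer: M ≅ ℤ^2 ⊕ ℤ/2 ⊕ ℤ/4

Derivation:
rank_ℚ(R)=2; free=4−2=2
SNF(R) diag = [2, 4] → torsion [2, 4]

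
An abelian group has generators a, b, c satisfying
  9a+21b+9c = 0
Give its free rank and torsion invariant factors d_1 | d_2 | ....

rank_ℚ(R)=1; free=3−1=2
SNF(R) diag = [3] → torsion [3]

Answer: M ≅ ℤ^2 ⊕ ℤ/3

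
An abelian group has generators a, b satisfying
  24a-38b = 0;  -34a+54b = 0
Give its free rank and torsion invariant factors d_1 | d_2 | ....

rank_ℚ(R)=2; free=2−2=0
SNF(R) diag = [2, 2] → torsion [2, 2]

Answer: M ≅ ℤ/2 ⊕ ℤ/2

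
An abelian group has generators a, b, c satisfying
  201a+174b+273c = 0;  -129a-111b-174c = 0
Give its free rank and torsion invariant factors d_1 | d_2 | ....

rank_ℚ(R)=2; free=3−2=1
SNF(R) diag = [3, 9] → torsion [3, 9]

Answer: M ≅ ℤ^1 ⊕ ℤ/3 ⊕ ℤ/9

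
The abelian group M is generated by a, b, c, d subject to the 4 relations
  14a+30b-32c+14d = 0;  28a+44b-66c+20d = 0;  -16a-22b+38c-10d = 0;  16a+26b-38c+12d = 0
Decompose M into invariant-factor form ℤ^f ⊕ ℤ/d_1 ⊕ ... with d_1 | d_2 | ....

Answer: M ≅ ℤ/2 ⊕ ℤ/2 ⊕ ℤ/2 ⊕ ℤ/2

Derivation:
rank_ℚ(R)=4; free=4−4=0
SNF(R) diag = [2, 2, 2, 2] → torsion [2, 2, 2, 2]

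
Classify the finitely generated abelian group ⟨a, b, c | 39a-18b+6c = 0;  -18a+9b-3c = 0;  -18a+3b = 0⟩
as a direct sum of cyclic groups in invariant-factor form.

rank_ℚ(R)=3; free=3−3=0
SNF(R) diag = [3, 3, 3] → torsion [3, 3, 3]

Answer: M ≅ ℤ/3 ⊕ ℤ/3 ⊕ ℤ/3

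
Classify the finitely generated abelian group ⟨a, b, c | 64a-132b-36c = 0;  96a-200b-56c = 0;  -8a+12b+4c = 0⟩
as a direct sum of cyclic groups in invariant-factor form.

Answer: M ≅ ℤ/4 ⊕ ℤ/8 ⊕ ℤ/16

Derivation:
rank_ℚ(R)=3; free=3−3=0
SNF(R) diag = [4, 8, 16] → torsion [4, 8, 16]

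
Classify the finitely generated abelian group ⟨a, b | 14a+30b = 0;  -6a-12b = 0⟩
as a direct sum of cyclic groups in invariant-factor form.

Answer: M ≅ ℤ/2 ⊕ ℤ/6

Derivation:
rank_ℚ(R)=2; free=2−2=0
SNF(R) diag = [2, 6] → torsion [2, 6]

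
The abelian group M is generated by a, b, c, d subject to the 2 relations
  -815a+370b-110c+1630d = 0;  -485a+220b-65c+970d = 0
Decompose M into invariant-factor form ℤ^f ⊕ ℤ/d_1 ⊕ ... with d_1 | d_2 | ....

Answer: M ≅ ℤ^2 ⊕ ℤ/5 ⊕ ℤ/15

Derivation:
rank_ℚ(R)=2; free=4−2=2
SNF(R) diag = [5, 15] → torsion [5, 15]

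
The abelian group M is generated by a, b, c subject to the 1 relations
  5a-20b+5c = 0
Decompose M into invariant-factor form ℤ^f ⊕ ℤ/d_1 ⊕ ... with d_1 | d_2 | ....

Answer: M ≅ ℤ^2 ⊕ ℤ/5

Derivation:
rank_ℚ(R)=1; free=3−1=2
SNF(R) diag = [5] → torsion [5]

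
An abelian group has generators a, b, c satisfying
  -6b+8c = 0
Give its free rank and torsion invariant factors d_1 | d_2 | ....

rank_ℚ(R)=1; free=3−1=2
SNF(R) diag = [2] → torsion [2]

Answer: M ≅ ℤ^2 ⊕ ℤ/2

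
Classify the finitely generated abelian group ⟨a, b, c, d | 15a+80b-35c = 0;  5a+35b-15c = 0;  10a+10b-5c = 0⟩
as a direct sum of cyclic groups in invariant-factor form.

Answer: M ≅ ℤ^1 ⊕ ℤ/5 ⊕ ℤ/5 ⊕ ℤ/5

Derivation:
rank_ℚ(R)=3; free=4−3=1
SNF(R) diag = [5, 5, 5] → torsion [5, 5, 5]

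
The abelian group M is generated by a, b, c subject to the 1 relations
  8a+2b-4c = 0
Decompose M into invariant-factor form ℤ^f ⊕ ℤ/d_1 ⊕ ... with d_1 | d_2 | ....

Answer: M ≅ ℤ^2 ⊕ ℤ/2

Derivation:
rank_ℚ(R)=1; free=3−1=2
SNF(R) diag = [2] → torsion [2]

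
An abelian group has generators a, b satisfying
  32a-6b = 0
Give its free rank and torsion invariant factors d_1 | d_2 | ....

rank_ℚ(R)=1; free=2−1=1
SNF(R) diag = [2] → torsion [2]

Answer: M ≅ ℤ^1 ⊕ ℤ/2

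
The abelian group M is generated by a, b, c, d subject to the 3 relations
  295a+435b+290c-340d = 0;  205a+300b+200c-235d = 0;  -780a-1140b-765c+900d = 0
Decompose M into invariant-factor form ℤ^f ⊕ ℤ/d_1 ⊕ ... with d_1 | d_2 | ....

Answer: M ≅ ℤ^1 ⊕ ℤ/5 ⊕ ℤ/15 ⊕ ℤ/15

Derivation:
rank_ℚ(R)=3; free=4−3=1
SNF(R) diag = [5, 15, 15] → torsion [5, 15, 15]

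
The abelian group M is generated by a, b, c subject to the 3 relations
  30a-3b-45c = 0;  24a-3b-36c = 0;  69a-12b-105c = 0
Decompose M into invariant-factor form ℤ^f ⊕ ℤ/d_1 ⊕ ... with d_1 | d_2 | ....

Answer: M ≅ ℤ/3 ⊕ ℤ/3 ⊕ ℤ/3

Derivation:
rank_ℚ(R)=3; free=3−3=0
SNF(R) diag = [3, 3, 3] → torsion [3, 3, 3]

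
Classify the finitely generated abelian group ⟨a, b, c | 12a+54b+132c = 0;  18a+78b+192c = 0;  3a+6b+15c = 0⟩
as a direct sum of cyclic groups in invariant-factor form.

rank_ℚ(R)=3; free=3−3=0
SNF(R) diag = [3, 6, 6] → torsion [3, 6, 6]

Answer: M ≅ ℤ/3 ⊕ ℤ/6 ⊕ ℤ/6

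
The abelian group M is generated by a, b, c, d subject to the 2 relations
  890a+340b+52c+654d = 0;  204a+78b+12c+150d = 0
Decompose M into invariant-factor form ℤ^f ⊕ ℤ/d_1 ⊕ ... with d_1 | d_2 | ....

Answer: M ≅ ℤ^2 ⊕ ℤ/2 ⊕ ℤ/6

Derivation:
rank_ℚ(R)=2; free=4−2=2
SNF(R) diag = [2, 6] → torsion [2, 6]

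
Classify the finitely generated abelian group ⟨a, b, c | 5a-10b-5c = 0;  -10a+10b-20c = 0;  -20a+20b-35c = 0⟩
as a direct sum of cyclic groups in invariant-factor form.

Answer: M ≅ ℤ/5 ⊕ ℤ/5 ⊕ ℤ/10

Derivation:
rank_ℚ(R)=3; free=3−3=0
SNF(R) diag = [5, 5, 10] → torsion [5, 5, 10]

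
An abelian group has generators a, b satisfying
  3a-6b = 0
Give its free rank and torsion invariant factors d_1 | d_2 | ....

rank_ℚ(R)=1; free=2−1=1
SNF(R) diag = [3] → torsion [3]

Answer: M ≅ ℤ^1 ⊕ ℤ/3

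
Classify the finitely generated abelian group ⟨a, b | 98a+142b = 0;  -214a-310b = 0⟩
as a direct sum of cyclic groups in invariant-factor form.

rank_ℚ(R)=2; free=2−2=0
SNF(R) diag = [2, 4] → torsion [2, 4]

Answer: M ≅ ℤ/2 ⊕ ℤ/4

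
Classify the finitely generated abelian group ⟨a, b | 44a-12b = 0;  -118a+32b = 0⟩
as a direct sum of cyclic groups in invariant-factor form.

rank_ℚ(R)=2; free=2−2=0
SNF(R) diag = [2, 4] → torsion [2, 4]

Answer: M ≅ ℤ/2 ⊕ ℤ/4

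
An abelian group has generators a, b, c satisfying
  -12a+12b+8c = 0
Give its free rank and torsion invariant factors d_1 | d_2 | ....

Answer: M ≅ ℤ^2 ⊕ ℤ/4

Derivation:
rank_ℚ(R)=1; free=3−1=2
SNF(R) diag = [4] → torsion [4]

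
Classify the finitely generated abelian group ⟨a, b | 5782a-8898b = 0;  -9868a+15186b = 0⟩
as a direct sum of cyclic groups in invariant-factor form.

rank_ℚ(R)=2; free=2−2=0
SNF(R) diag = [2, 6] → torsion [2, 6]

Answer: M ≅ ℤ/2 ⊕ ℤ/6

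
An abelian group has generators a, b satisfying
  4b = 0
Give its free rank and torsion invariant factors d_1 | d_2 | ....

rank_ℚ(R)=1; free=2−1=1
SNF(R) diag = [4] → torsion [4]

Answer: M ≅ ℤ^1 ⊕ ℤ/4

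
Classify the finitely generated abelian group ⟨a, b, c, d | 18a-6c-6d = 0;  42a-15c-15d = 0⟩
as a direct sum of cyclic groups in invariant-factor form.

rank_ℚ(R)=2; free=4−2=2
SNF(R) diag = [3, 6] → torsion [3, 6]

Answer: M ≅ ℤ^2 ⊕ ℤ/3 ⊕ ℤ/6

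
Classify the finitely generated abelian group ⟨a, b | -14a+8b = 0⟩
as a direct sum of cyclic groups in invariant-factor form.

rank_ℚ(R)=1; free=2−1=1
SNF(R) diag = [2] → torsion [2]

Answer: M ≅ ℤ^1 ⊕ ℤ/2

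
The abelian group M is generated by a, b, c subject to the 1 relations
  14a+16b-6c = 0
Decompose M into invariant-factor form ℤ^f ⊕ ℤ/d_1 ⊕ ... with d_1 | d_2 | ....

Answer: M ≅ ℤ^2 ⊕ ℤ/2

Derivation:
rank_ℚ(R)=1; free=3−1=2
SNF(R) diag = [2] → torsion [2]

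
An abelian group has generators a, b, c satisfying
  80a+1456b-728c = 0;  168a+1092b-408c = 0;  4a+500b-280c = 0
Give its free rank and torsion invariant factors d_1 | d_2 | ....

rank_ℚ(R)=3; free=3−3=0
SNF(R) diag = [4, 12, 24] → torsion [4, 12, 24]

Answer: M ≅ ℤ/4 ⊕ ℤ/12 ⊕ ℤ/24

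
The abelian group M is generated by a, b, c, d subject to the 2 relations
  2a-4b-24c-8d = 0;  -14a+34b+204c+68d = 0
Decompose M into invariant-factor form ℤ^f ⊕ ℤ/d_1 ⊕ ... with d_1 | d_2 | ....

rank_ℚ(R)=2; free=4−2=2
SNF(R) diag = [2, 6] → torsion [2, 6]

Answer: M ≅ ℤ^2 ⊕ ℤ/2 ⊕ ℤ/6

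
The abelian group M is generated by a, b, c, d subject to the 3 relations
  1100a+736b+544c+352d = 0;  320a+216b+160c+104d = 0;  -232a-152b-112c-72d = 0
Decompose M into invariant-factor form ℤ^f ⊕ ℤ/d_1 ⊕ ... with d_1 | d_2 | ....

Answer: M ≅ ℤ^1 ⊕ ℤ/4 ⊕ ℤ/8 ⊕ ℤ/16

Derivation:
rank_ℚ(R)=3; free=4−3=1
SNF(R) diag = [4, 8, 16] → torsion [4, 8, 16]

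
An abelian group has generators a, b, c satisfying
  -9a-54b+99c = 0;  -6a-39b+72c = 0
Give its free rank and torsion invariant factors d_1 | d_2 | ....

Answer: M ≅ ℤ^1 ⊕ ℤ/3 ⊕ ℤ/9

Derivation:
rank_ℚ(R)=2; free=3−2=1
SNF(R) diag = [3, 9] → torsion [3, 9]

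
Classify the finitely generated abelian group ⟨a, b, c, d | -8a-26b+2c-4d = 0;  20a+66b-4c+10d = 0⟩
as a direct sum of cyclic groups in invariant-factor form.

rank_ℚ(R)=2; free=4−2=2
SNF(R) diag = [2, 2] → torsion [2, 2]

Answer: M ≅ ℤ^2 ⊕ ℤ/2 ⊕ ℤ/2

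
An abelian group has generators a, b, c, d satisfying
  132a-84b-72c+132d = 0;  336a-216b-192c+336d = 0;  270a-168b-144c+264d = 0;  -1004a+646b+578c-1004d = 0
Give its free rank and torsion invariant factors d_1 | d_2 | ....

Answer: M ≅ ℤ/2 ⊕ ℤ/6 ⊕ ℤ/12 ⊕ ℤ/24

Derivation:
rank_ℚ(R)=4; free=4−4=0
SNF(R) diag = [2, 6, 12, 24] → torsion [2, 6, 12, 24]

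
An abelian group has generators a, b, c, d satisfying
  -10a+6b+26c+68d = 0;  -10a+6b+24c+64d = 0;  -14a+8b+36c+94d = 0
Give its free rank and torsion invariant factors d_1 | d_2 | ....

rank_ℚ(R)=3; free=4−3=1
SNF(R) diag = [2, 2, 2] → torsion [2, 2, 2]

Answer: M ≅ ℤ^1 ⊕ ℤ/2 ⊕ ℤ/2 ⊕ ℤ/2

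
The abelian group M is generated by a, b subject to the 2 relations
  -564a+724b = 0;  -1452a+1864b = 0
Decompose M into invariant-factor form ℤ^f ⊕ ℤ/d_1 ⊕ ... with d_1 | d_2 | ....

rank_ℚ(R)=2; free=2−2=0
SNF(R) diag = [4, 12] → torsion [4, 12]

Answer: M ≅ ℤ/4 ⊕ ℤ/12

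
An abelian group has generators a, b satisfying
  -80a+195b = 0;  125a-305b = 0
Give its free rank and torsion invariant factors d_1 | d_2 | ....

Answer: M ≅ ℤ/5 ⊕ ℤ/5

Derivation:
rank_ℚ(R)=2; free=2−2=0
SNF(R) diag = [5, 5] → torsion [5, 5]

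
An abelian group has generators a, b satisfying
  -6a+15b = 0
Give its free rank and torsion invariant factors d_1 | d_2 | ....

Answer: M ≅ ℤ^1 ⊕ ℤ/3

Derivation:
rank_ℚ(R)=1; free=2−1=1
SNF(R) diag = [3] → torsion [3]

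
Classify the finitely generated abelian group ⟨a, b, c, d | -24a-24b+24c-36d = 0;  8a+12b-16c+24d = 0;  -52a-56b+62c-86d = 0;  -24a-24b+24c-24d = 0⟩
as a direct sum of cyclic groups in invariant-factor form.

Answer: M ≅ ℤ/2 ⊕ ℤ/4 ⊕ ℤ/12 ⊕ ℤ/24

Derivation:
rank_ℚ(R)=4; free=4−4=0
SNF(R) diag = [2, 4, 12, 24] → torsion [2, 4, 12, 24]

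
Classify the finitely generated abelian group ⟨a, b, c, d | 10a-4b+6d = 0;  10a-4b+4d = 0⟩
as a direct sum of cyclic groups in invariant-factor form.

rank_ℚ(R)=2; free=4−2=2
SNF(R) diag = [2, 2] → torsion [2, 2]

Answer: M ≅ ℤ^2 ⊕ ℤ/2 ⊕ ℤ/2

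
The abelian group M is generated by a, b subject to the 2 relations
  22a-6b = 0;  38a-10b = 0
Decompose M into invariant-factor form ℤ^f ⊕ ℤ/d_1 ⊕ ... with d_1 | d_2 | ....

Answer: M ≅ ℤ/2 ⊕ ℤ/4

Derivation:
rank_ℚ(R)=2; free=2−2=0
SNF(R) diag = [2, 4] → torsion [2, 4]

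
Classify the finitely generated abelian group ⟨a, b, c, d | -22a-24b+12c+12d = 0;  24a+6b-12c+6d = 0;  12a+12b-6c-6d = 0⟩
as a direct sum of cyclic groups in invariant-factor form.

rank_ℚ(R)=3; free=4−3=1
SNF(R) diag = [2, 6, 18] → torsion [2, 6, 18]

Answer: M ≅ ℤ^1 ⊕ ℤ/2 ⊕ ℤ/6 ⊕ ℤ/18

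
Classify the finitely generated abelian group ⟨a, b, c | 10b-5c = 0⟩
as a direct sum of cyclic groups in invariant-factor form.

Answer: M ≅ ℤ^2 ⊕ ℤ/5

Derivation:
rank_ℚ(R)=1; free=3−1=2
SNF(R) diag = [5] → torsion [5]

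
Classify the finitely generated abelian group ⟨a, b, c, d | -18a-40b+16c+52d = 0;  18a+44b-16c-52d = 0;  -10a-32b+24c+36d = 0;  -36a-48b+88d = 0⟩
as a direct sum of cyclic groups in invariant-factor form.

rank_ℚ(R)=4; free=4−4=0
SNF(R) diag = [2, 4, 8, 16] → torsion [2, 4, 8, 16]

Answer: M ≅ ℤ/2 ⊕ ℤ/4 ⊕ ℤ/8 ⊕ ℤ/16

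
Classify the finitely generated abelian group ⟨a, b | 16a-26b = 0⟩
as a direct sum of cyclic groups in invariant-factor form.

Answer: M ≅ ℤ^1 ⊕ ℤ/2

Derivation:
rank_ℚ(R)=1; free=2−1=1
SNF(R) diag = [2] → torsion [2]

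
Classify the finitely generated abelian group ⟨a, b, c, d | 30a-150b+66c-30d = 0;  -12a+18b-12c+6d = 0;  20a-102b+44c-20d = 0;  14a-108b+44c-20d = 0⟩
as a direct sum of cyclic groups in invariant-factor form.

rank_ℚ(R)=4; free=4−4=0
SNF(R) diag = [2, 6, 6, 6] → torsion [2, 6, 6, 6]

Answer: M ≅ ℤ/2 ⊕ ℤ/6 ⊕ ℤ/6 ⊕ ℤ/6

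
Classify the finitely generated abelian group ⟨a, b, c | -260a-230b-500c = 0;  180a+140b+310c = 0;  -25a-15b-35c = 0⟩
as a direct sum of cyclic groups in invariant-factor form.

rank_ℚ(R)=3; free=3−3=0
SNF(R) diag = [5, 10, 30] → torsion [5, 10, 30]

Answer: M ≅ ℤ/5 ⊕ ℤ/10 ⊕ ℤ/30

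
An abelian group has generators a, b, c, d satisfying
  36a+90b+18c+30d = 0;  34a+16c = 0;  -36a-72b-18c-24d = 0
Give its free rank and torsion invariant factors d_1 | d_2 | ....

Answer: M ≅ ℤ^1 ⊕ ℤ/2 ⊕ ℤ/6 ⊕ ℤ/18

Derivation:
rank_ℚ(R)=3; free=4−3=1
SNF(R) diag = [2, 6, 18] → torsion [2, 6, 18]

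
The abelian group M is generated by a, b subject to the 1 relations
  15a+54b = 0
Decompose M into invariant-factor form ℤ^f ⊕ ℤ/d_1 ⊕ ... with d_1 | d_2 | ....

rank_ℚ(R)=1; free=2−1=1
SNF(R) diag = [3] → torsion [3]

Answer: M ≅ ℤ^1 ⊕ ℤ/3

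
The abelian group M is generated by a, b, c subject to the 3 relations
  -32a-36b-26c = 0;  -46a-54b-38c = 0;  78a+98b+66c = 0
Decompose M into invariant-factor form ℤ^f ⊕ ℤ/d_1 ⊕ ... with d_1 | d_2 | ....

Answer: M ≅ ℤ/2 ⊕ ℤ/2 ⊕ ℤ/4

Derivation:
rank_ℚ(R)=3; free=3−3=0
SNF(R) diag = [2, 2, 4] → torsion [2, 2, 4]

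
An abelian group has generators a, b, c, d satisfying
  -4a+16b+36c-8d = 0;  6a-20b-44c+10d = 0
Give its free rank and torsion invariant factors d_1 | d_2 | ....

Answer: M ≅ ℤ^2 ⊕ ℤ/2 ⊕ ℤ/4

Derivation:
rank_ℚ(R)=2; free=4−2=2
SNF(R) diag = [2, 4] → torsion [2, 4]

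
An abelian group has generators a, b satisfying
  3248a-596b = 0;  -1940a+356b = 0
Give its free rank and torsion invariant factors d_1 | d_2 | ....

rank_ℚ(R)=2; free=2−2=0
SNF(R) diag = [4, 12] → torsion [4, 12]

Answer: M ≅ ℤ/4 ⊕ ℤ/12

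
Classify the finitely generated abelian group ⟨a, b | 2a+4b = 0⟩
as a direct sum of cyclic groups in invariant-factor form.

Answer: M ≅ ℤ^1 ⊕ ℤ/2

Derivation:
rank_ℚ(R)=1; free=2−1=1
SNF(R) diag = [2] → torsion [2]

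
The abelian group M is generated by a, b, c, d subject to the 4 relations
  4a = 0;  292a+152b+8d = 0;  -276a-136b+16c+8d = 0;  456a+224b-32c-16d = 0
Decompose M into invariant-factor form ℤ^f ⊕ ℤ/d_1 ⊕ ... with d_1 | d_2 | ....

Answer: M ≅ ℤ/4 ⊕ ℤ/8 ⊕ ℤ/16 ⊕ ℤ/48

Derivation:
rank_ℚ(R)=4; free=4−4=0
SNF(R) diag = [4, 8, 16, 48] → torsion [4, 8, 16, 48]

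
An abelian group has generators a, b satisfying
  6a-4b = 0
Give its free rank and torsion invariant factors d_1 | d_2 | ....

rank_ℚ(R)=1; free=2−1=1
SNF(R) diag = [2] → torsion [2]

Answer: M ≅ ℤ^1 ⊕ ℤ/2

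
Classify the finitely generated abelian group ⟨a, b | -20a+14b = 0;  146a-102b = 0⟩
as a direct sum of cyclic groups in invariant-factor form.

Answer: M ≅ ℤ/2 ⊕ ℤ/2

Derivation:
rank_ℚ(R)=2; free=2−2=0
SNF(R) diag = [2, 2] → torsion [2, 2]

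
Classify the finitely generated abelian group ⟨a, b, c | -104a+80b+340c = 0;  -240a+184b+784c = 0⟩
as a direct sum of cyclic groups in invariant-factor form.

rank_ℚ(R)=2; free=3−2=1
SNF(R) diag = [4, 8] → torsion [4, 8]

Answer: M ≅ ℤ^1 ⊕ ℤ/4 ⊕ ℤ/8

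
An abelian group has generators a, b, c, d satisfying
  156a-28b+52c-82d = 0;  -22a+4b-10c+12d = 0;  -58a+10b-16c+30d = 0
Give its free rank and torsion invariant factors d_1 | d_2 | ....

Answer: M ≅ ℤ^1 ⊕ ℤ/2 ⊕ ℤ/2 ⊕ ℤ/6

Derivation:
rank_ℚ(R)=3; free=4−3=1
SNF(R) diag = [2, 2, 6] → torsion [2, 2, 6]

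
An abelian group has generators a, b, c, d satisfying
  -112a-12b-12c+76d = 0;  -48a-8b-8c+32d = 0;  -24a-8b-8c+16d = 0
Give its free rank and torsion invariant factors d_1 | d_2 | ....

rank_ℚ(R)=3; free=4−3=1
SNF(R) diag = [4, 8, 8] → torsion [4, 8, 8]

Answer: M ≅ ℤ^1 ⊕ ℤ/4 ⊕ ℤ/8 ⊕ ℤ/8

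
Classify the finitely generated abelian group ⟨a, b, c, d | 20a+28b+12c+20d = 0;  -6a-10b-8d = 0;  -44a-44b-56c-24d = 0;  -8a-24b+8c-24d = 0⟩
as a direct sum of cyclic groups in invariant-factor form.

Answer: M ≅ ℤ/2 ⊕ ℤ/4 ⊕ ℤ/8 ⊕ ℤ/16

Derivation:
rank_ℚ(R)=4; free=4−4=0
SNF(R) diag = [2, 4, 8, 16] → torsion [2, 4, 8, 16]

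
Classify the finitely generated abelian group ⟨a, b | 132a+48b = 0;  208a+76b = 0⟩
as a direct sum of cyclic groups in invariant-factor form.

Answer: M ≅ ℤ/4 ⊕ ℤ/12

Derivation:
rank_ℚ(R)=2; free=2−2=0
SNF(R) diag = [4, 12] → torsion [4, 12]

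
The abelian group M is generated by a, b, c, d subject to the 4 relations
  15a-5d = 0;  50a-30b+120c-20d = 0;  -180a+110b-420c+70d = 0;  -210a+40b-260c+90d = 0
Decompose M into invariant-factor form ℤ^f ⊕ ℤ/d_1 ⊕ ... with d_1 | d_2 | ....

rank_ℚ(R)=4; free=4−4=0
SNF(R) diag = [5, 10, 20, 40] → torsion [5, 10, 20, 40]

Answer: M ≅ ℤ/5 ⊕ ℤ/10 ⊕ ℤ/20 ⊕ ℤ/40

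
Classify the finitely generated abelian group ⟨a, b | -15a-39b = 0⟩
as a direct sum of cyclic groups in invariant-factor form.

rank_ℚ(R)=1; free=2−1=1
SNF(R) diag = [3] → torsion [3]

Answer: M ≅ ℤ^1 ⊕ ℤ/3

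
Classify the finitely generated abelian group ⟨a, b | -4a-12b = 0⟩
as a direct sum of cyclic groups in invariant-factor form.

rank_ℚ(R)=1; free=2−1=1
SNF(R) diag = [4] → torsion [4]

Answer: M ≅ ℤ^1 ⊕ ℤ/4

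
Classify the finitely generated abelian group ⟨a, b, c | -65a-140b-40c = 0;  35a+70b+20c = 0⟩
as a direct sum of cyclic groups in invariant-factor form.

rank_ℚ(R)=2; free=3−2=1
SNF(R) diag = [5, 10] → torsion [5, 10]

Answer: M ≅ ℤ^1 ⊕ ℤ/5 ⊕ ℤ/10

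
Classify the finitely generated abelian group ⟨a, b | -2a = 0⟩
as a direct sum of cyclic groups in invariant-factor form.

rank_ℚ(R)=1; free=2−1=1
SNF(R) diag = [2] → torsion [2]

Answer: M ≅ ℤ^1 ⊕ ℤ/2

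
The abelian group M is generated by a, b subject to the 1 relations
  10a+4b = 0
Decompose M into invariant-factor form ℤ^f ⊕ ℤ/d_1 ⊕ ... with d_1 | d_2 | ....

Answer: M ≅ ℤ^1 ⊕ ℤ/2

Derivation:
rank_ℚ(R)=1; free=2−1=1
SNF(R) diag = [2] → torsion [2]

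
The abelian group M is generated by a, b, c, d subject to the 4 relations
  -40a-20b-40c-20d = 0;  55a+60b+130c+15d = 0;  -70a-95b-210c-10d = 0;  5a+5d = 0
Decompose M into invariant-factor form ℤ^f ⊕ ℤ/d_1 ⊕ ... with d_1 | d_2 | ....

Answer: M ≅ ℤ/5 ⊕ ℤ/5 ⊕ ℤ/10 ⊕ ℤ/20

Derivation:
rank_ℚ(R)=4; free=4−4=0
SNF(R) diag = [5, 5, 10, 20] → torsion [5, 5, 10, 20]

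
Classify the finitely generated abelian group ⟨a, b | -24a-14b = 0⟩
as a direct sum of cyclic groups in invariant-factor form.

rank_ℚ(R)=1; free=2−1=1
SNF(R) diag = [2] → torsion [2]

Answer: M ≅ ℤ^1 ⊕ ℤ/2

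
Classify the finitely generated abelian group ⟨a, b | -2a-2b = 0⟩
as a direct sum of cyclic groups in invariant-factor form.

rank_ℚ(R)=1; free=2−1=1
SNF(R) diag = [2] → torsion [2]

Answer: M ≅ ℤ^1 ⊕ ℤ/2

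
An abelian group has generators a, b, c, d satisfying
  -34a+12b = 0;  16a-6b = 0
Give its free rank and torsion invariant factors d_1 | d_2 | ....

rank_ℚ(R)=2; free=4−2=2
SNF(R) diag = [2, 6] → torsion [2, 6]

Answer: M ≅ ℤ^2 ⊕ ℤ/2 ⊕ ℤ/6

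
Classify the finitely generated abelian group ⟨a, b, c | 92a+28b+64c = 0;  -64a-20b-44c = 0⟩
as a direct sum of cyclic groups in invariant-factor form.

Answer: M ≅ ℤ^1 ⊕ ℤ/4 ⊕ ℤ/12

Derivation:
rank_ℚ(R)=2; free=3−2=1
SNF(R) diag = [4, 12] → torsion [4, 12]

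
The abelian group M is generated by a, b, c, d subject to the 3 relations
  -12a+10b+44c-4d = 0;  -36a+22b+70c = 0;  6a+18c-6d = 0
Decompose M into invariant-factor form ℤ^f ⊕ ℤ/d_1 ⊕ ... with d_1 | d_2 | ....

rank_ℚ(R)=3; free=4−3=1
SNF(R) diag = [2, 2, 6] → torsion [2, 2, 6]

Answer: M ≅ ℤ^1 ⊕ ℤ/2 ⊕ ℤ/2 ⊕ ℤ/6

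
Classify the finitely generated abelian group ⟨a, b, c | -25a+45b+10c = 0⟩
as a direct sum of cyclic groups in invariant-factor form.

rank_ℚ(R)=1; free=3−1=2
SNF(R) diag = [5] → torsion [5]

Answer: M ≅ ℤ^2 ⊕ ℤ/5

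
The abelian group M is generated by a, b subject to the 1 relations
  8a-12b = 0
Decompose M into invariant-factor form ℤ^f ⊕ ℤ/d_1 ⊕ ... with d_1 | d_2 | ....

rank_ℚ(R)=1; free=2−1=1
SNF(R) diag = [4] → torsion [4]

Answer: M ≅ ℤ^1 ⊕ ℤ/4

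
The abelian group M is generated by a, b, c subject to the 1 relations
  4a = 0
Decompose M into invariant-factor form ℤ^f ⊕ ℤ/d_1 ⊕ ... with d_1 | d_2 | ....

Answer: M ≅ ℤ^2 ⊕ ℤ/4

Derivation:
rank_ℚ(R)=1; free=3−1=2
SNF(R) diag = [4] → torsion [4]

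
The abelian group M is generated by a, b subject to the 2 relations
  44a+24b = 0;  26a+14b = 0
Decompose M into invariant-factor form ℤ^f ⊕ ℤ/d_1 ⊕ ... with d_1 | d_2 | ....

Answer: M ≅ ℤ/2 ⊕ ℤ/4

Derivation:
rank_ℚ(R)=2; free=2−2=0
SNF(R) diag = [2, 4] → torsion [2, 4]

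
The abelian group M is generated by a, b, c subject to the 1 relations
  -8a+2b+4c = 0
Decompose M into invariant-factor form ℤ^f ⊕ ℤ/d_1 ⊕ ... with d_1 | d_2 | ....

rank_ℚ(R)=1; free=3−1=2
SNF(R) diag = [2] → torsion [2]

Answer: M ≅ ℤ^2 ⊕ ℤ/2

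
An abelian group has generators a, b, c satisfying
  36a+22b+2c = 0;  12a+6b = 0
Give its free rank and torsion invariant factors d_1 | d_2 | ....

Answer: M ≅ ℤ^1 ⊕ ℤ/2 ⊕ ℤ/6

Derivation:
rank_ℚ(R)=2; free=3−2=1
SNF(R) diag = [2, 6] → torsion [2, 6]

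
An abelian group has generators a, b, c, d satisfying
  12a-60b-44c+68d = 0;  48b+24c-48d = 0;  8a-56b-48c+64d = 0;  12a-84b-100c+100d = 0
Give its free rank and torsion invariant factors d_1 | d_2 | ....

Answer: M ≅ ℤ/4 ⊕ ℤ/8 ⊕ ℤ/24 ⊕ ℤ/24

Derivation:
rank_ℚ(R)=4; free=4−4=0
SNF(R) diag = [4, 8, 24, 24] → torsion [4, 8, 24, 24]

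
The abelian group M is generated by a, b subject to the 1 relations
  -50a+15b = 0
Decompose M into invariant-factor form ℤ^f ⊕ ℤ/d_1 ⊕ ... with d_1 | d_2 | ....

Answer: M ≅ ℤ^1 ⊕ ℤ/5

Derivation:
rank_ℚ(R)=1; free=2−1=1
SNF(R) diag = [5] → torsion [5]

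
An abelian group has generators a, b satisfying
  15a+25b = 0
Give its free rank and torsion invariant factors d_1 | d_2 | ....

rank_ℚ(R)=1; free=2−1=1
SNF(R) diag = [5] → torsion [5]

Answer: M ≅ ℤ^1 ⊕ ℤ/5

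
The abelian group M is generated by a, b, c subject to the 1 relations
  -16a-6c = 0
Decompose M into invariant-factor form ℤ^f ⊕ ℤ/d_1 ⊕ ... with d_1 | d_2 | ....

Answer: M ≅ ℤ^2 ⊕ ℤ/2

Derivation:
rank_ℚ(R)=1; free=3−1=2
SNF(R) diag = [2] → torsion [2]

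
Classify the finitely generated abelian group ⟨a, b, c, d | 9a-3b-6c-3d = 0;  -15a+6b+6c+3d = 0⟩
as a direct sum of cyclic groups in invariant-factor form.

rank_ℚ(R)=2; free=4−2=2
SNF(R) diag = [3, 3] → torsion [3, 3]

Answer: M ≅ ℤ^2 ⊕ ℤ/3 ⊕ ℤ/3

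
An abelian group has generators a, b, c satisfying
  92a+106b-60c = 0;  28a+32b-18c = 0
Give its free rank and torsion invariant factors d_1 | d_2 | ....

Answer: M ≅ ℤ^1 ⊕ ℤ/2 ⊕ ℤ/6

Derivation:
rank_ℚ(R)=2; free=3−2=1
SNF(R) diag = [2, 6] → torsion [2, 6]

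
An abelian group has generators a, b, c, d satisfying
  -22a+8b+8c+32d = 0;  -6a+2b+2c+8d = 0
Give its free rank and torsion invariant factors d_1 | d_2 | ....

Answer: M ≅ ℤ^2 ⊕ ℤ/2 ⊕ ℤ/2

Derivation:
rank_ℚ(R)=2; free=4−2=2
SNF(R) diag = [2, 2] → torsion [2, 2]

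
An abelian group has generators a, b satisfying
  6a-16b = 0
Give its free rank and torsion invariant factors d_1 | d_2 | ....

rank_ℚ(R)=1; free=2−1=1
SNF(R) diag = [2] → torsion [2]

Answer: M ≅ ℤ^1 ⊕ ℤ/2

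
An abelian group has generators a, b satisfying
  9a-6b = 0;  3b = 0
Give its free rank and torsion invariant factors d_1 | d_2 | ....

Answer: M ≅ ℤ/3 ⊕ ℤ/9

Derivation:
rank_ℚ(R)=2; free=2−2=0
SNF(R) diag = [3, 9] → torsion [3, 9]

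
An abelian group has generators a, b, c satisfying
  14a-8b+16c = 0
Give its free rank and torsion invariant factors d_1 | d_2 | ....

rank_ℚ(R)=1; free=3−1=2
SNF(R) diag = [2] → torsion [2]

Answer: M ≅ ℤ^2 ⊕ ℤ/2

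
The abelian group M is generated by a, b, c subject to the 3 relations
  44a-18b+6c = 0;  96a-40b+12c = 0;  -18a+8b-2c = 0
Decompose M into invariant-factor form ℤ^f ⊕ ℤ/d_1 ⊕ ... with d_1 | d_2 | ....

Answer: M ≅ ℤ/2 ⊕ ℤ/2 ⊕ ℤ/4

Derivation:
rank_ℚ(R)=3; free=3−3=0
SNF(R) diag = [2, 2, 4] → torsion [2, 2, 4]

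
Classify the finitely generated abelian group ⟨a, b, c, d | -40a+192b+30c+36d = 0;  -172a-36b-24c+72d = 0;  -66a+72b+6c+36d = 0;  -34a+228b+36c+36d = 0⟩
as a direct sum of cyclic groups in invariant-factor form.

rank_ℚ(R)=4; free=4−4=0
SNF(R) diag = [2, 6, 12, 36] → torsion [2, 6, 12, 36]

Answer: M ≅ ℤ/2 ⊕ ℤ/6 ⊕ ℤ/12 ⊕ ℤ/36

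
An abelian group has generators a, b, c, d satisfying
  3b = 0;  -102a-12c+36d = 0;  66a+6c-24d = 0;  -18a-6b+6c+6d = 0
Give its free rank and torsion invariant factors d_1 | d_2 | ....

rank_ℚ(R)=4; free=4−4=0
SNF(R) diag = [3, 6, 6, 18] → torsion [3, 6, 6, 18]

Answer: M ≅ ℤ/3 ⊕ ℤ/6 ⊕ ℤ/6 ⊕ ℤ/18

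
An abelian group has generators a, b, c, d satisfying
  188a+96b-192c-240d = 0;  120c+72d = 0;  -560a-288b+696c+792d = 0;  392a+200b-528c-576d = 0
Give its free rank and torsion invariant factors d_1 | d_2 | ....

Answer: M ≅ ℤ/4 ⊕ ℤ/8 ⊕ ℤ/24 ⊕ ℤ/48

Derivation:
rank_ℚ(R)=4; free=4−4=0
SNF(R) diag = [4, 8, 24, 48] → torsion [4, 8, 24, 48]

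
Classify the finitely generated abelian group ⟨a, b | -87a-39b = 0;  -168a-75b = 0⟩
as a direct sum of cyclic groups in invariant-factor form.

Answer: M ≅ ℤ/3 ⊕ ℤ/9

Derivation:
rank_ℚ(R)=2; free=2−2=0
SNF(R) diag = [3, 9] → torsion [3, 9]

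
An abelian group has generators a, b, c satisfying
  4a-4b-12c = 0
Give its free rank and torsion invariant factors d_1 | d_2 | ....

Answer: M ≅ ℤ^2 ⊕ ℤ/4

Derivation:
rank_ℚ(R)=1; free=3−1=2
SNF(R) diag = [4] → torsion [4]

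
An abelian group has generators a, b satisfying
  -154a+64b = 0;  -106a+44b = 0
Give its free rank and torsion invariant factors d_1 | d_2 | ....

rank_ℚ(R)=2; free=2−2=0
SNF(R) diag = [2, 4] → torsion [2, 4]

Answer: M ≅ ℤ/2 ⊕ ℤ/4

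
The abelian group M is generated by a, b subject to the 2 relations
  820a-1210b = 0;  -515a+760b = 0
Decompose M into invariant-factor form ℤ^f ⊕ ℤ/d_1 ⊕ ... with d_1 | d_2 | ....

rank_ℚ(R)=2; free=2−2=0
SNF(R) diag = [5, 10] → torsion [5, 10]

Answer: M ≅ ℤ/5 ⊕ ℤ/10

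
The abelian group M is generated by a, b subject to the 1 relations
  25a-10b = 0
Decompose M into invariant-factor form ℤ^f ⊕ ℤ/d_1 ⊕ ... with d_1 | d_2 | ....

Answer: M ≅ ℤ^1 ⊕ ℤ/5

Derivation:
rank_ℚ(R)=1; free=2−1=1
SNF(R) diag = [5] → torsion [5]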